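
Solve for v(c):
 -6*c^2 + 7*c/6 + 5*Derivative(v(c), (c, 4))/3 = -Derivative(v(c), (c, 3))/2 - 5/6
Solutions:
 v(c) = C1 + C2*c + C3*c^2 + C4*exp(-3*c/10) + c^5/5 - 247*c^4/72 + 2455*c^3/54


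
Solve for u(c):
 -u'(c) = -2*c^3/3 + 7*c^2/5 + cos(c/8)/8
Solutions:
 u(c) = C1 + c^4/6 - 7*c^3/15 - sin(c/8)


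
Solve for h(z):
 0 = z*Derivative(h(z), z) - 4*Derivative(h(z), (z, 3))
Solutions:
 h(z) = C1 + Integral(C2*airyai(2^(1/3)*z/2) + C3*airybi(2^(1/3)*z/2), z)


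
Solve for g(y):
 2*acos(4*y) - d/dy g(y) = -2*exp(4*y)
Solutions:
 g(y) = C1 + 2*y*acos(4*y) - sqrt(1 - 16*y^2)/2 + exp(4*y)/2


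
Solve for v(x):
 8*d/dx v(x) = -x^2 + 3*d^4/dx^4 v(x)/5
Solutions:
 v(x) = C1 + C4*exp(2*3^(2/3)*5^(1/3)*x/3) - x^3/24 + (C2*sin(3^(1/6)*5^(1/3)*x) + C3*cos(3^(1/6)*5^(1/3)*x))*exp(-3^(2/3)*5^(1/3)*x/3)


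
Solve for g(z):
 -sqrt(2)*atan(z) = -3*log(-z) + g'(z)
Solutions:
 g(z) = C1 + 3*z*log(-z) - 3*z - sqrt(2)*(z*atan(z) - log(z^2 + 1)/2)


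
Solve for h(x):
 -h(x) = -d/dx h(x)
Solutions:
 h(x) = C1*exp(x)


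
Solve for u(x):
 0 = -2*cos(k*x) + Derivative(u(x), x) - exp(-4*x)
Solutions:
 u(x) = C1 - exp(-4*x)/4 + 2*sin(k*x)/k


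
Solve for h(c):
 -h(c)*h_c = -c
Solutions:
 h(c) = -sqrt(C1 + c^2)
 h(c) = sqrt(C1 + c^2)


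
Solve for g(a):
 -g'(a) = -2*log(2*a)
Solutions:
 g(a) = C1 + 2*a*log(a) - 2*a + a*log(4)


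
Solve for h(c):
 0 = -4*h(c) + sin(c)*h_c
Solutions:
 h(c) = C1*(cos(c)^2 - 2*cos(c) + 1)/(cos(c)^2 + 2*cos(c) + 1)


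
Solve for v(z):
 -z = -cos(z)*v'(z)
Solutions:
 v(z) = C1 + Integral(z/cos(z), z)


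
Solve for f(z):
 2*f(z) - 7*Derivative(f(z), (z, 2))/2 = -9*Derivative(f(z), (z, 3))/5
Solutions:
 f(z) = C1*exp(z*(245*5^(2/3)/(108*sqrt(519) + 8921)^(1/3) + 5^(1/3)*(108*sqrt(519) + 8921)^(1/3) + 70)/108)*sin(sqrt(3)*5^(1/3)*z*(-(108*sqrt(519) + 8921)^(1/3) + 245*5^(1/3)/(108*sqrt(519) + 8921)^(1/3))/108) + C2*exp(z*(245*5^(2/3)/(108*sqrt(519) + 8921)^(1/3) + 5^(1/3)*(108*sqrt(519) + 8921)^(1/3) + 70)/108)*cos(sqrt(3)*5^(1/3)*z*(-(108*sqrt(519) + 8921)^(1/3) + 245*5^(1/3)/(108*sqrt(519) + 8921)^(1/3))/108) + C3*exp(z*(-5^(1/3)*(108*sqrt(519) + 8921)^(1/3) - 245*5^(2/3)/(108*sqrt(519) + 8921)^(1/3) + 35)/54)


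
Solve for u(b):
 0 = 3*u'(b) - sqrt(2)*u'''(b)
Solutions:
 u(b) = C1 + C2*exp(-2^(3/4)*sqrt(3)*b/2) + C3*exp(2^(3/4)*sqrt(3)*b/2)


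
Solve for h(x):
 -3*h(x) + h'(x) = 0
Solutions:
 h(x) = C1*exp(3*x)


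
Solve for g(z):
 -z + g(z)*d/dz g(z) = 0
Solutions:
 g(z) = -sqrt(C1 + z^2)
 g(z) = sqrt(C1 + z^2)


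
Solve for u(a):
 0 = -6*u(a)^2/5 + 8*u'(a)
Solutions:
 u(a) = -20/(C1 + 3*a)


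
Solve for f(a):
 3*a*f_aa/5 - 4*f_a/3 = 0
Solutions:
 f(a) = C1 + C2*a^(29/9)


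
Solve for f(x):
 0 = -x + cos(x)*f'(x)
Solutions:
 f(x) = C1 + Integral(x/cos(x), x)


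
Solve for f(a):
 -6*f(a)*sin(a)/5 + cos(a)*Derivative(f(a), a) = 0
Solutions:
 f(a) = C1/cos(a)^(6/5)


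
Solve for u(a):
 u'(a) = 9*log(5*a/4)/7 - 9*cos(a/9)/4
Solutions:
 u(a) = C1 + 9*a*log(a)/7 - 18*a*log(2)/7 - 9*a/7 + 9*a*log(5)/7 - 81*sin(a/9)/4


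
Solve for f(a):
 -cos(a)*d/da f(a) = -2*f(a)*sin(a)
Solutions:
 f(a) = C1/cos(a)^2


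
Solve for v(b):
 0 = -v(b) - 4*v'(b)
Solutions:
 v(b) = C1*exp(-b/4)


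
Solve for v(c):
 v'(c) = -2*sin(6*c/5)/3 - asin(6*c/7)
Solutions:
 v(c) = C1 - c*asin(6*c/7) - sqrt(49 - 36*c^2)/6 + 5*cos(6*c/5)/9


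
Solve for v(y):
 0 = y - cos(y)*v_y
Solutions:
 v(y) = C1 + Integral(y/cos(y), y)


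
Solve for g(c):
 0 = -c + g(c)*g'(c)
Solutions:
 g(c) = -sqrt(C1 + c^2)
 g(c) = sqrt(C1 + c^2)


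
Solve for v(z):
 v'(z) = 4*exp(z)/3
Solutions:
 v(z) = C1 + 4*exp(z)/3


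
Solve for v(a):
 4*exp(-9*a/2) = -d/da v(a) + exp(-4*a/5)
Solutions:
 v(a) = C1 + 8*exp(-9*a/2)/9 - 5*exp(-4*a/5)/4


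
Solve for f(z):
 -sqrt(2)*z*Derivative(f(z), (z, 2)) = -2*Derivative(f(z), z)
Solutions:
 f(z) = C1 + C2*z^(1 + sqrt(2))


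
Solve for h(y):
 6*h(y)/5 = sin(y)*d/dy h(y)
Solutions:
 h(y) = C1*(cos(y) - 1)^(3/5)/(cos(y) + 1)^(3/5)


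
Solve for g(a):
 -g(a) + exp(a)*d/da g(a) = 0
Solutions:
 g(a) = C1*exp(-exp(-a))


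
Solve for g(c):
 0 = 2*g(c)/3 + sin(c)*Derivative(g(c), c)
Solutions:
 g(c) = C1*(cos(c) + 1)^(1/3)/(cos(c) - 1)^(1/3)


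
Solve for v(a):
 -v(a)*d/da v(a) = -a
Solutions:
 v(a) = -sqrt(C1 + a^2)
 v(a) = sqrt(C1 + a^2)


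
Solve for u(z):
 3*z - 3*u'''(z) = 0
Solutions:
 u(z) = C1 + C2*z + C3*z^2 + z^4/24


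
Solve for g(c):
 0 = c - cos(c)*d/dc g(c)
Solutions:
 g(c) = C1 + Integral(c/cos(c), c)


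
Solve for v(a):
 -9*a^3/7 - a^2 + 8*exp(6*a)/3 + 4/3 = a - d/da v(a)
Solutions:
 v(a) = C1 + 9*a^4/28 + a^3/3 + a^2/2 - 4*a/3 - 4*exp(6*a)/9


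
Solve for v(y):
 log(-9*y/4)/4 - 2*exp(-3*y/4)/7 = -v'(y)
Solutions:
 v(y) = C1 - y*log(-y)/4 + y*(-2*log(3) + 1 + 2*log(2))/4 - 8*exp(-3*y/4)/21


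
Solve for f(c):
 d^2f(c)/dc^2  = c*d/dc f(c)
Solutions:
 f(c) = C1 + C2*erfi(sqrt(2)*c/2)


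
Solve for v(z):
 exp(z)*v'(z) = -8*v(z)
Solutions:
 v(z) = C1*exp(8*exp(-z))


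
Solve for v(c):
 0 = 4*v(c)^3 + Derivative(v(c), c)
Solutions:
 v(c) = -sqrt(2)*sqrt(-1/(C1 - 4*c))/2
 v(c) = sqrt(2)*sqrt(-1/(C1 - 4*c))/2


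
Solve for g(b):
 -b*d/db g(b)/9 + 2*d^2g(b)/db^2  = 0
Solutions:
 g(b) = C1 + C2*erfi(b/6)


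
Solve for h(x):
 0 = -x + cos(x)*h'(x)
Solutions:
 h(x) = C1 + Integral(x/cos(x), x)


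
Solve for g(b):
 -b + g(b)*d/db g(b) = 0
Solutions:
 g(b) = -sqrt(C1 + b^2)
 g(b) = sqrt(C1 + b^2)


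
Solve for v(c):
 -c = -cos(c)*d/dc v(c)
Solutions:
 v(c) = C1 + Integral(c/cos(c), c)


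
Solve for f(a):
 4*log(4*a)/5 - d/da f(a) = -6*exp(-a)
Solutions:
 f(a) = C1 + 4*a*log(a)/5 + 4*a*(-1 + 2*log(2))/5 - 6*exp(-a)


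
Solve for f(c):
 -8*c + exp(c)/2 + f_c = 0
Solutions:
 f(c) = C1 + 4*c^2 - exp(c)/2


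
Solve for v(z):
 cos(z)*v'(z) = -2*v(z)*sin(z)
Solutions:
 v(z) = C1*cos(z)^2


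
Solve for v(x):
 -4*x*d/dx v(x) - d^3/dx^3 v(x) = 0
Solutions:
 v(x) = C1 + Integral(C2*airyai(-2^(2/3)*x) + C3*airybi(-2^(2/3)*x), x)


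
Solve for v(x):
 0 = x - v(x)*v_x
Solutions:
 v(x) = -sqrt(C1 + x^2)
 v(x) = sqrt(C1 + x^2)


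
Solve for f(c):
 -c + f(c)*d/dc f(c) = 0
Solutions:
 f(c) = -sqrt(C1 + c^2)
 f(c) = sqrt(C1 + c^2)


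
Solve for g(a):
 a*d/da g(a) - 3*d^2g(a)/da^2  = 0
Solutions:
 g(a) = C1 + C2*erfi(sqrt(6)*a/6)


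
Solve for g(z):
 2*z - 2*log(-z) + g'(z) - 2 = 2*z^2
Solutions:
 g(z) = C1 + 2*z^3/3 - z^2 + 2*z*log(-z)


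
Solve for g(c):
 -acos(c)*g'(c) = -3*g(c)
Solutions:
 g(c) = C1*exp(3*Integral(1/acos(c), c))


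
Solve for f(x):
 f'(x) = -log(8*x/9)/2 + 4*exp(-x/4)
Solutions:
 f(x) = C1 - x*log(x)/2 + x*(-3*log(2)/2 + 1/2 + log(3)) - 16*exp(-x/4)


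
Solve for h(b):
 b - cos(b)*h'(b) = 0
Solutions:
 h(b) = C1 + Integral(b/cos(b), b)


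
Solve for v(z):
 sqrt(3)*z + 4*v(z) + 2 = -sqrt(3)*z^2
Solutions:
 v(z) = -sqrt(3)*z^2/4 - sqrt(3)*z/4 - 1/2


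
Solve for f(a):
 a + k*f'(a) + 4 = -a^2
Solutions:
 f(a) = C1 - a^3/(3*k) - a^2/(2*k) - 4*a/k


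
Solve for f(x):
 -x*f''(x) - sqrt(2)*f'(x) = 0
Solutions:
 f(x) = C1 + C2*x^(1 - sqrt(2))


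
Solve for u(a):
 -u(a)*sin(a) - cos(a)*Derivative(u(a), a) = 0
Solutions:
 u(a) = C1*cos(a)


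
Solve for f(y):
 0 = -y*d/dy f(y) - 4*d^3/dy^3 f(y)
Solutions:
 f(y) = C1 + Integral(C2*airyai(-2^(1/3)*y/2) + C3*airybi(-2^(1/3)*y/2), y)


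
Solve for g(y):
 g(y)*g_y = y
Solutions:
 g(y) = -sqrt(C1 + y^2)
 g(y) = sqrt(C1 + y^2)


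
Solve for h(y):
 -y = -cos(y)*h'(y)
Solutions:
 h(y) = C1 + Integral(y/cos(y), y)


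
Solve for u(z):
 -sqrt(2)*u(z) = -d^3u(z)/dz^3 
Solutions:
 u(z) = C3*exp(2^(1/6)*z) + (C1*sin(2^(1/6)*sqrt(3)*z/2) + C2*cos(2^(1/6)*sqrt(3)*z/2))*exp(-2^(1/6)*z/2)


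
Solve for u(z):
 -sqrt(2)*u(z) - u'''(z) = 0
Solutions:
 u(z) = C3*exp(-2^(1/6)*z) + (C1*sin(2^(1/6)*sqrt(3)*z/2) + C2*cos(2^(1/6)*sqrt(3)*z/2))*exp(2^(1/6)*z/2)


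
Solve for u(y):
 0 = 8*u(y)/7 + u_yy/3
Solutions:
 u(y) = C1*sin(2*sqrt(42)*y/7) + C2*cos(2*sqrt(42)*y/7)


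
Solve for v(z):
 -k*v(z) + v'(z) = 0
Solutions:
 v(z) = C1*exp(k*z)


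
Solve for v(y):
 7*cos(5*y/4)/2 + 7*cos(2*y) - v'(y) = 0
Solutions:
 v(y) = C1 + 14*sin(5*y/4)/5 + 7*sin(2*y)/2


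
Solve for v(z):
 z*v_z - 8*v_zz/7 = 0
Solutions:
 v(z) = C1 + C2*erfi(sqrt(7)*z/4)


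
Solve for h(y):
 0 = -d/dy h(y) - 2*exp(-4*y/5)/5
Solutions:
 h(y) = C1 + exp(-4*y/5)/2


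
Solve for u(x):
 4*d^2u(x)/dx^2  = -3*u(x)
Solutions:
 u(x) = C1*sin(sqrt(3)*x/2) + C2*cos(sqrt(3)*x/2)


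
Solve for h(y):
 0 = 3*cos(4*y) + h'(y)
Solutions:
 h(y) = C1 - 3*sin(4*y)/4


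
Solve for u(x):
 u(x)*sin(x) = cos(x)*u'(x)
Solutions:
 u(x) = C1/cos(x)


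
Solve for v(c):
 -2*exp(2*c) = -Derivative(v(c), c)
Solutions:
 v(c) = C1 + exp(2*c)


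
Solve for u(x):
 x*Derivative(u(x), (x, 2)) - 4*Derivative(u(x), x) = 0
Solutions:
 u(x) = C1 + C2*x^5


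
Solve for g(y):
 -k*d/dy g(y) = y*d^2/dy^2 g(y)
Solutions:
 g(y) = C1 + y^(1 - re(k))*(C2*sin(log(y)*Abs(im(k))) + C3*cos(log(y)*im(k)))


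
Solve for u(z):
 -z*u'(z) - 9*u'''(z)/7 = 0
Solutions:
 u(z) = C1 + Integral(C2*airyai(-21^(1/3)*z/3) + C3*airybi(-21^(1/3)*z/3), z)


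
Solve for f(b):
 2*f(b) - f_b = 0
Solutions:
 f(b) = C1*exp(2*b)


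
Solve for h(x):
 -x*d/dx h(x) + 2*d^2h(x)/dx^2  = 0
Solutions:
 h(x) = C1 + C2*erfi(x/2)


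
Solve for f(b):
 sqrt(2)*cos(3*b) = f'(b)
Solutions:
 f(b) = C1 + sqrt(2)*sin(3*b)/3


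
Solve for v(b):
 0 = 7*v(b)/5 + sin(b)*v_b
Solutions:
 v(b) = C1*(cos(b) + 1)^(7/10)/(cos(b) - 1)^(7/10)


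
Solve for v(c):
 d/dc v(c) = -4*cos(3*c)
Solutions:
 v(c) = C1 - 4*sin(3*c)/3


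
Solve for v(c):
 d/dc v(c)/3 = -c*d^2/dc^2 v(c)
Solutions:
 v(c) = C1 + C2*c^(2/3)


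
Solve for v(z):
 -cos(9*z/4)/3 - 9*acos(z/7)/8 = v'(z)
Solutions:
 v(z) = C1 - 9*z*acos(z/7)/8 + 9*sqrt(49 - z^2)/8 - 4*sin(9*z/4)/27


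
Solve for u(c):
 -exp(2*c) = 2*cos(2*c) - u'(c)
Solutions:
 u(c) = C1 + exp(2*c)/2 + sin(2*c)


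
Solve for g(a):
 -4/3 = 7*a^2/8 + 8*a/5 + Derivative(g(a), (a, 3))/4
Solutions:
 g(a) = C1 + C2*a + C3*a^2 - 7*a^5/120 - 4*a^4/15 - 8*a^3/9


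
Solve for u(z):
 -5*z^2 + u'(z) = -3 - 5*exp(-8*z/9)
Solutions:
 u(z) = C1 + 5*z^3/3 - 3*z + 45*exp(-8*z/9)/8


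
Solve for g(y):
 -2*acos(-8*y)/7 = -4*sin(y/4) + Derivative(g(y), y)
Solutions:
 g(y) = C1 - 2*y*acos(-8*y)/7 - sqrt(1 - 64*y^2)/28 - 16*cos(y/4)


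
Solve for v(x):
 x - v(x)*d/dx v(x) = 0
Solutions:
 v(x) = -sqrt(C1 + x^2)
 v(x) = sqrt(C1 + x^2)


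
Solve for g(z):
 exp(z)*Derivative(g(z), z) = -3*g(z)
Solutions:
 g(z) = C1*exp(3*exp(-z))


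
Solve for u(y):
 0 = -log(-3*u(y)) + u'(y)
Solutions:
 -Integral(1/(log(-_y) + log(3)), (_y, u(y))) = C1 - y


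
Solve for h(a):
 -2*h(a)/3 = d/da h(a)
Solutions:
 h(a) = C1*exp(-2*a/3)


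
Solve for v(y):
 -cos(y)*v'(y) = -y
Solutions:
 v(y) = C1 + Integral(y/cos(y), y)


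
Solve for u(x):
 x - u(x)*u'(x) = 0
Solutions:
 u(x) = -sqrt(C1 + x^2)
 u(x) = sqrt(C1 + x^2)


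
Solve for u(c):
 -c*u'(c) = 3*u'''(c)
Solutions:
 u(c) = C1 + Integral(C2*airyai(-3^(2/3)*c/3) + C3*airybi(-3^(2/3)*c/3), c)


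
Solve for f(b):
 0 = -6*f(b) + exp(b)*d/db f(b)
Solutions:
 f(b) = C1*exp(-6*exp(-b))


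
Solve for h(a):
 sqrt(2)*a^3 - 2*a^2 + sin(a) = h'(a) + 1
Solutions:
 h(a) = C1 + sqrt(2)*a^4/4 - 2*a^3/3 - a - cos(a)


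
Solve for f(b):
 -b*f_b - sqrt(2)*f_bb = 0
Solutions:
 f(b) = C1 + C2*erf(2^(1/4)*b/2)


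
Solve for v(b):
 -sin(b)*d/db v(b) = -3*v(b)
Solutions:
 v(b) = C1*(cos(b) - 1)^(3/2)/(cos(b) + 1)^(3/2)


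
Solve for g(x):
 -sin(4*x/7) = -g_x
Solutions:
 g(x) = C1 - 7*cos(4*x/7)/4


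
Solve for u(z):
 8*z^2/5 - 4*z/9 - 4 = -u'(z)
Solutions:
 u(z) = C1 - 8*z^3/15 + 2*z^2/9 + 4*z


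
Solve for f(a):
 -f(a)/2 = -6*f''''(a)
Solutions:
 f(a) = C1*exp(-sqrt(2)*3^(3/4)*a/6) + C2*exp(sqrt(2)*3^(3/4)*a/6) + C3*sin(sqrt(2)*3^(3/4)*a/6) + C4*cos(sqrt(2)*3^(3/4)*a/6)


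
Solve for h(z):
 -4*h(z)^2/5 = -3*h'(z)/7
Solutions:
 h(z) = -15/(C1 + 28*z)


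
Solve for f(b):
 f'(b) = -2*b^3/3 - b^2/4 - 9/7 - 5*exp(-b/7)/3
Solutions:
 f(b) = C1 - b^4/6 - b^3/12 - 9*b/7 + 35*exp(-b/7)/3


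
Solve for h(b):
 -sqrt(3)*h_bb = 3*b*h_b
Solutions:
 h(b) = C1 + C2*erf(sqrt(2)*3^(1/4)*b/2)


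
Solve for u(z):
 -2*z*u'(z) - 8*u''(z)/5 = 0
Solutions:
 u(z) = C1 + C2*erf(sqrt(10)*z/4)


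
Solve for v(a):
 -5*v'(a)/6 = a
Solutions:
 v(a) = C1 - 3*a^2/5


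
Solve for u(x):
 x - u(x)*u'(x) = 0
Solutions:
 u(x) = -sqrt(C1 + x^2)
 u(x) = sqrt(C1 + x^2)


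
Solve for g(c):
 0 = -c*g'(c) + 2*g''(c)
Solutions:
 g(c) = C1 + C2*erfi(c/2)


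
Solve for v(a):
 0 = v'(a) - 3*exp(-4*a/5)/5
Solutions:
 v(a) = C1 - 3*exp(-4*a/5)/4


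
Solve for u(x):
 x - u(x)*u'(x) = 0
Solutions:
 u(x) = -sqrt(C1 + x^2)
 u(x) = sqrt(C1 + x^2)


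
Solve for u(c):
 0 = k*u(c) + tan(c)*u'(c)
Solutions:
 u(c) = C1*exp(-k*log(sin(c)))


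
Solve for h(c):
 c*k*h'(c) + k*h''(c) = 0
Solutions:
 h(c) = C1 + C2*erf(sqrt(2)*c/2)


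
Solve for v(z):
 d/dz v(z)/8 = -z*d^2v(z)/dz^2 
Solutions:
 v(z) = C1 + C2*z^(7/8)


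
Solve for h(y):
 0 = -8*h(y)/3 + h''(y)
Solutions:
 h(y) = C1*exp(-2*sqrt(6)*y/3) + C2*exp(2*sqrt(6)*y/3)


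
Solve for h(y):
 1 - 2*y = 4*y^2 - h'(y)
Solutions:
 h(y) = C1 + 4*y^3/3 + y^2 - y


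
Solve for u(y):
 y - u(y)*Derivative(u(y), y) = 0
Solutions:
 u(y) = -sqrt(C1 + y^2)
 u(y) = sqrt(C1 + y^2)


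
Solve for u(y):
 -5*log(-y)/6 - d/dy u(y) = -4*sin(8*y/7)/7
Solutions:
 u(y) = C1 - 5*y*log(-y)/6 + 5*y/6 - cos(8*y/7)/2


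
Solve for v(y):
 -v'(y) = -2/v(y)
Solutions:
 v(y) = -sqrt(C1 + 4*y)
 v(y) = sqrt(C1 + 4*y)


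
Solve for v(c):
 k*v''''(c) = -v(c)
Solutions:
 v(c) = C1*exp(-c*(-1/k)^(1/4)) + C2*exp(c*(-1/k)^(1/4)) + C3*exp(-I*c*(-1/k)^(1/4)) + C4*exp(I*c*(-1/k)^(1/4))


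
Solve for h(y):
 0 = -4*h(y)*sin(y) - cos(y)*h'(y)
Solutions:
 h(y) = C1*cos(y)^4


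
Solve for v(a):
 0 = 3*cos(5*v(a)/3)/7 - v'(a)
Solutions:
 -3*a/7 - 3*log(sin(5*v(a)/3) - 1)/10 + 3*log(sin(5*v(a)/3) + 1)/10 = C1


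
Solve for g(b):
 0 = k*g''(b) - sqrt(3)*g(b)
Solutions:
 g(b) = C1*exp(-3^(1/4)*b*sqrt(1/k)) + C2*exp(3^(1/4)*b*sqrt(1/k))


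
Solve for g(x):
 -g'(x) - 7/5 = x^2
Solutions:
 g(x) = C1 - x^3/3 - 7*x/5


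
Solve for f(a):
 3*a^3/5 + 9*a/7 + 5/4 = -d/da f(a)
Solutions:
 f(a) = C1 - 3*a^4/20 - 9*a^2/14 - 5*a/4


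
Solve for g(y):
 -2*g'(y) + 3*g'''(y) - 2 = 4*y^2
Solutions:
 g(y) = C1 + C2*exp(-sqrt(6)*y/3) + C3*exp(sqrt(6)*y/3) - 2*y^3/3 - 7*y


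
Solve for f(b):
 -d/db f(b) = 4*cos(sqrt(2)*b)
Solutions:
 f(b) = C1 - 2*sqrt(2)*sin(sqrt(2)*b)


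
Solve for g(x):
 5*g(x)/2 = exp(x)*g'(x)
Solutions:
 g(x) = C1*exp(-5*exp(-x)/2)


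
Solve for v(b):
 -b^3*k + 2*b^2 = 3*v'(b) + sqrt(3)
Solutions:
 v(b) = C1 - b^4*k/12 + 2*b^3/9 - sqrt(3)*b/3


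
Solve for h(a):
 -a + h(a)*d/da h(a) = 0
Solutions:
 h(a) = -sqrt(C1 + a^2)
 h(a) = sqrt(C1 + a^2)


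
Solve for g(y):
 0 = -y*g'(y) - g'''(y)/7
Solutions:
 g(y) = C1 + Integral(C2*airyai(-7^(1/3)*y) + C3*airybi(-7^(1/3)*y), y)


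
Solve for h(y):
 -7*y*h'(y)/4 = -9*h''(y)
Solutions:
 h(y) = C1 + C2*erfi(sqrt(14)*y/12)


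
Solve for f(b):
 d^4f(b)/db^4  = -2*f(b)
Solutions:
 f(b) = (C1*sin(2^(3/4)*b/2) + C2*cos(2^(3/4)*b/2))*exp(-2^(3/4)*b/2) + (C3*sin(2^(3/4)*b/2) + C4*cos(2^(3/4)*b/2))*exp(2^(3/4)*b/2)


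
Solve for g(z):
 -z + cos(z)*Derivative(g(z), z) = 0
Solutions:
 g(z) = C1 + Integral(z/cos(z), z)


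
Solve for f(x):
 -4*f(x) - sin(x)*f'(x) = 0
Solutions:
 f(x) = C1*(cos(x)^2 + 2*cos(x) + 1)/(cos(x)^2 - 2*cos(x) + 1)


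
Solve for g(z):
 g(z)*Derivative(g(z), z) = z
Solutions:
 g(z) = -sqrt(C1 + z^2)
 g(z) = sqrt(C1 + z^2)


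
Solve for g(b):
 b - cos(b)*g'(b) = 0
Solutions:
 g(b) = C1 + Integral(b/cos(b), b)


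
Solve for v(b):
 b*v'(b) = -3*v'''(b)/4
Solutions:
 v(b) = C1 + Integral(C2*airyai(-6^(2/3)*b/3) + C3*airybi(-6^(2/3)*b/3), b)


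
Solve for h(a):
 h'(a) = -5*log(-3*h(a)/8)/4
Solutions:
 4*Integral(1/(log(-_y) - 3*log(2) + log(3)), (_y, h(a)))/5 = C1 - a


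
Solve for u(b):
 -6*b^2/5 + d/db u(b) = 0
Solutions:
 u(b) = C1 + 2*b^3/5


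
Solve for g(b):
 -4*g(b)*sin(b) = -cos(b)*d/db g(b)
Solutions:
 g(b) = C1/cos(b)^4


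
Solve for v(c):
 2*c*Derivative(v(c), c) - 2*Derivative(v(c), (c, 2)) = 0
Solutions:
 v(c) = C1 + C2*erfi(sqrt(2)*c/2)


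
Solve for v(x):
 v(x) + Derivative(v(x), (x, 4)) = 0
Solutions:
 v(x) = (C1*sin(sqrt(2)*x/2) + C2*cos(sqrt(2)*x/2))*exp(-sqrt(2)*x/2) + (C3*sin(sqrt(2)*x/2) + C4*cos(sqrt(2)*x/2))*exp(sqrt(2)*x/2)


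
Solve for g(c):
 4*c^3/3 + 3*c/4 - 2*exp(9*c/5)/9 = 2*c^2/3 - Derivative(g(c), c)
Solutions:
 g(c) = C1 - c^4/3 + 2*c^3/9 - 3*c^2/8 + 10*exp(9*c/5)/81


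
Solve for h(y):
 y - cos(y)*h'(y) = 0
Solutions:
 h(y) = C1 + Integral(y/cos(y), y)


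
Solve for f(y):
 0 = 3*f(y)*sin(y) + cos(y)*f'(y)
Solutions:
 f(y) = C1*cos(y)^3


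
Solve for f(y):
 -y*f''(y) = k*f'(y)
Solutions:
 f(y) = C1 + y^(1 - re(k))*(C2*sin(log(y)*Abs(im(k))) + C3*cos(log(y)*im(k)))


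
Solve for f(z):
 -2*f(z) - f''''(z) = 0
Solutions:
 f(z) = (C1*sin(2^(3/4)*z/2) + C2*cos(2^(3/4)*z/2))*exp(-2^(3/4)*z/2) + (C3*sin(2^(3/4)*z/2) + C4*cos(2^(3/4)*z/2))*exp(2^(3/4)*z/2)


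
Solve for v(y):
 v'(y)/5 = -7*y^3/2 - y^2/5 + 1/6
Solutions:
 v(y) = C1 - 35*y^4/8 - y^3/3 + 5*y/6


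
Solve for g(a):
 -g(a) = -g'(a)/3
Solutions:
 g(a) = C1*exp(3*a)


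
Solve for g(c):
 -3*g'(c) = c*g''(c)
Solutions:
 g(c) = C1 + C2/c^2


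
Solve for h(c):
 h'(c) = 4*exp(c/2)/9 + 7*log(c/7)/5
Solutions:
 h(c) = C1 + 7*c*log(c)/5 + 7*c*(-log(7) - 1)/5 + 8*exp(c/2)/9


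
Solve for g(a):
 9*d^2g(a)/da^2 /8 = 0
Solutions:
 g(a) = C1 + C2*a


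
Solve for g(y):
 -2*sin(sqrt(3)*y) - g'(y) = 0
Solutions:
 g(y) = C1 + 2*sqrt(3)*cos(sqrt(3)*y)/3


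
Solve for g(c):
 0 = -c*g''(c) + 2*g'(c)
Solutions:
 g(c) = C1 + C2*c^3


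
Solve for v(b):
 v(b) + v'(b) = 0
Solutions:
 v(b) = C1*exp(-b)


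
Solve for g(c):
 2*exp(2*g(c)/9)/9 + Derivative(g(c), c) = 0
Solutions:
 g(c) = 9*log(-sqrt(-1/(C1 - 2*c))) - 9*log(2)/2 + 18*log(3)
 g(c) = 9*log(-1/(C1 - 2*c))/2 - 9*log(2)/2 + 18*log(3)


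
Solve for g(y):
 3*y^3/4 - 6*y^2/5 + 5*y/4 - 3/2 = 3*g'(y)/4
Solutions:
 g(y) = C1 + y^4/4 - 8*y^3/15 + 5*y^2/6 - 2*y


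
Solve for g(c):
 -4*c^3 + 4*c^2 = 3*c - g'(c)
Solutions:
 g(c) = C1 + c^4 - 4*c^3/3 + 3*c^2/2


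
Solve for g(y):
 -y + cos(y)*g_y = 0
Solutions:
 g(y) = C1 + Integral(y/cos(y), y)


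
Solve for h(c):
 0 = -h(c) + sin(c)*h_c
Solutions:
 h(c) = C1*sqrt(cos(c) - 1)/sqrt(cos(c) + 1)


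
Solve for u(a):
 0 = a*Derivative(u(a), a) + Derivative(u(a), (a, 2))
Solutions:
 u(a) = C1 + C2*erf(sqrt(2)*a/2)


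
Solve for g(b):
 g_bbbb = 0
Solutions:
 g(b) = C1 + C2*b + C3*b^2 + C4*b^3


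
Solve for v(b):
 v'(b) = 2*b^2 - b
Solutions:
 v(b) = C1 + 2*b^3/3 - b^2/2


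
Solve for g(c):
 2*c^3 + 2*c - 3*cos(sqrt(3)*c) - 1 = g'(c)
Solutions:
 g(c) = C1 + c^4/2 + c^2 - c - sqrt(3)*sin(sqrt(3)*c)


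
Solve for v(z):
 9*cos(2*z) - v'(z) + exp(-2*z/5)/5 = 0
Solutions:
 v(z) = C1 + 9*sin(2*z)/2 - exp(-2*z/5)/2


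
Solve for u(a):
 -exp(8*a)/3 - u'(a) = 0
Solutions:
 u(a) = C1 - exp(8*a)/24


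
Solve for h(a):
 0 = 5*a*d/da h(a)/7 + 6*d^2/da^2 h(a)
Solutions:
 h(a) = C1 + C2*erf(sqrt(105)*a/42)


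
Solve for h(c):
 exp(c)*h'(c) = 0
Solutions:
 h(c) = C1


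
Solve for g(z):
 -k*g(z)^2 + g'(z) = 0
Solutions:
 g(z) = -1/(C1 + k*z)


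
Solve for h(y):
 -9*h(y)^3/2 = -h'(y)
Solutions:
 h(y) = -sqrt(-1/(C1 + 9*y))
 h(y) = sqrt(-1/(C1 + 9*y))


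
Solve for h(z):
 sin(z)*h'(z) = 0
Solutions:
 h(z) = C1


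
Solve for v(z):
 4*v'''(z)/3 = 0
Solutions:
 v(z) = C1 + C2*z + C3*z^2


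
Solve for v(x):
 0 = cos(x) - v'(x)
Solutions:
 v(x) = C1 + sin(x)


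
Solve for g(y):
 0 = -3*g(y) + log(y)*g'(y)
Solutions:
 g(y) = C1*exp(3*li(y))


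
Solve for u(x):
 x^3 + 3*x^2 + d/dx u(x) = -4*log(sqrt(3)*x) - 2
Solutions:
 u(x) = C1 - x^4/4 - x^3 - 4*x*log(x) - x*log(9) + 2*x


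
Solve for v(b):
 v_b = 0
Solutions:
 v(b) = C1


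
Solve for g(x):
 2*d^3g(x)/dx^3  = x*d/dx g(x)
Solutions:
 g(x) = C1 + Integral(C2*airyai(2^(2/3)*x/2) + C3*airybi(2^(2/3)*x/2), x)


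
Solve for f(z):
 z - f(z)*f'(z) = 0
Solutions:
 f(z) = -sqrt(C1 + z^2)
 f(z) = sqrt(C1 + z^2)


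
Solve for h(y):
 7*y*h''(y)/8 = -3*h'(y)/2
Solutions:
 h(y) = C1 + C2/y^(5/7)


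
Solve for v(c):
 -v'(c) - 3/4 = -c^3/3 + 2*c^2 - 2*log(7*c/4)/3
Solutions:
 v(c) = C1 + c^4/12 - 2*c^3/3 + 2*c*log(c)/3 - 17*c/12 - 2*c*log(2) + 2*c*log(14)/3


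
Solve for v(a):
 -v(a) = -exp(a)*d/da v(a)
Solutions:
 v(a) = C1*exp(-exp(-a))


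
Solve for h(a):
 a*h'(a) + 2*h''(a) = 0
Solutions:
 h(a) = C1 + C2*erf(a/2)


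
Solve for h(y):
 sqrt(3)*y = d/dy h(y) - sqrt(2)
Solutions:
 h(y) = C1 + sqrt(3)*y^2/2 + sqrt(2)*y


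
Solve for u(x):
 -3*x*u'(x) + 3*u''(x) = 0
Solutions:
 u(x) = C1 + C2*erfi(sqrt(2)*x/2)


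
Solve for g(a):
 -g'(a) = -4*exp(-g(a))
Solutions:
 g(a) = log(C1 + 4*a)


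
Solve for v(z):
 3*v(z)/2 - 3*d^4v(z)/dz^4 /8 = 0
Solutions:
 v(z) = C1*exp(-sqrt(2)*z) + C2*exp(sqrt(2)*z) + C3*sin(sqrt(2)*z) + C4*cos(sqrt(2)*z)


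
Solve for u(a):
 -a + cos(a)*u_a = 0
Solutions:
 u(a) = C1 + Integral(a/cos(a), a)


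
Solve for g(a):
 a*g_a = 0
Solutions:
 g(a) = C1


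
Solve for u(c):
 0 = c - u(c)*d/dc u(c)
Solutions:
 u(c) = -sqrt(C1 + c^2)
 u(c) = sqrt(C1 + c^2)


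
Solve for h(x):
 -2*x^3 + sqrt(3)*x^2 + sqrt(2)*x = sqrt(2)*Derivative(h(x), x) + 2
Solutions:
 h(x) = C1 - sqrt(2)*x^4/4 + sqrt(6)*x^3/6 + x^2/2 - sqrt(2)*x


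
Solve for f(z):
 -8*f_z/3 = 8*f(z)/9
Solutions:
 f(z) = C1*exp(-z/3)


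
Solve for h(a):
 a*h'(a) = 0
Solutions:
 h(a) = C1


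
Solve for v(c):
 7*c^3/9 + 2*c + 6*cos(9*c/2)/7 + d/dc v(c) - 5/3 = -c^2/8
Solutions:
 v(c) = C1 - 7*c^4/36 - c^3/24 - c^2 + 5*c/3 - 4*sin(9*c/2)/21


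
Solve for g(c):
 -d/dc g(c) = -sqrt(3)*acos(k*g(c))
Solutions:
 Integral(1/acos(_y*k), (_y, g(c))) = C1 + sqrt(3)*c


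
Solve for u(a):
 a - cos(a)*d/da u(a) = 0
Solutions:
 u(a) = C1 + Integral(a/cos(a), a)


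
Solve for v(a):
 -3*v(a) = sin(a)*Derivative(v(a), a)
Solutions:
 v(a) = C1*(cos(a) + 1)^(3/2)/(cos(a) - 1)^(3/2)


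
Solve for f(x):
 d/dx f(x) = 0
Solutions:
 f(x) = C1


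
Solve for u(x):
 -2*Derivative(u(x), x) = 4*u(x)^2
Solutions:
 u(x) = 1/(C1 + 2*x)


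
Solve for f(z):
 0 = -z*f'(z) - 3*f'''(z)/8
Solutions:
 f(z) = C1 + Integral(C2*airyai(-2*3^(2/3)*z/3) + C3*airybi(-2*3^(2/3)*z/3), z)


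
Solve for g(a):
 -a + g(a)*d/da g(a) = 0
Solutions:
 g(a) = -sqrt(C1 + a^2)
 g(a) = sqrt(C1 + a^2)


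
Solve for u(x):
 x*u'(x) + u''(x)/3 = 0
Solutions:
 u(x) = C1 + C2*erf(sqrt(6)*x/2)


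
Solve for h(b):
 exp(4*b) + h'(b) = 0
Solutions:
 h(b) = C1 - exp(4*b)/4


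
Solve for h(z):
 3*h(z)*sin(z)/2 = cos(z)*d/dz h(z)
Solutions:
 h(z) = C1/cos(z)^(3/2)


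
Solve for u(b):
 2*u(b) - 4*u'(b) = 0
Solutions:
 u(b) = C1*exp(b/2)


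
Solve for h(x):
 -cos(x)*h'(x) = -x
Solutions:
 h(x) = C1 + Integral(x/cos(x), x)


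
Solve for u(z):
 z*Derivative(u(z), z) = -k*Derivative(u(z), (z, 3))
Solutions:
 u(z) = C1 + Integral(C2*airyai(z*(-1/k)^(1/3)) + C3*airybi(z*(-1/k)^(1/3)), z)


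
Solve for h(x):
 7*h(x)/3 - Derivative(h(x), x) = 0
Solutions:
 h(x) = C1*exp(7*x/3)


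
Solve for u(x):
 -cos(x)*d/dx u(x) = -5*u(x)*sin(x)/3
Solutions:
 u(x) = C1/cos(x)^(5/3)


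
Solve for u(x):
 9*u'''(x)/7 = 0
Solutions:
 u(x) = C1 + C2*x + C3*x^2


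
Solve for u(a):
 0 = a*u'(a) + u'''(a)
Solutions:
 u(a) = C1 + Integral(C2*airyai(-a) + C3*airybi(-a), a)


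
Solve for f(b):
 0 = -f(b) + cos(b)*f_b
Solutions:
 f(b) = C1*sqrt(sin(b) + 1)/sqrt(sin(b) - 1)


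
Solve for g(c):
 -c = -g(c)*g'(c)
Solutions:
 g(c) = -sqrt(C1 + c^2)
 g(c) = sqrt(C1 + c^2)


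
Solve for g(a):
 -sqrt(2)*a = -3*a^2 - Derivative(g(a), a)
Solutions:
 g(a) = C1 - a^3 + sqrt(2)*a^2/2


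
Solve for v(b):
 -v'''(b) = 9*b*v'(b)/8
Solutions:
 v(b) = C1 + Integral(C2*airyai(-3^(2/3)*b/2) + C3*airybi(-3^(2/3)*b/2), b)


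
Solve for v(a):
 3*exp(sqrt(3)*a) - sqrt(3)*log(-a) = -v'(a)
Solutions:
 v(a) = C1 + sqrt(3)*a*log(-a) - sqrt(3)*a - sqrt(3)*exp(sqrt(3)*a)


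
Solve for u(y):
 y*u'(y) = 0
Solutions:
 u(y) = C1


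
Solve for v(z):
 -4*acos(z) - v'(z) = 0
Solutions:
 v(z) = C1 - 4*z*acos(z) + 4*sqrt(1 - z^2)


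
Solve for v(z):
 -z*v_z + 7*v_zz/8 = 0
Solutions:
 v(z) = C1 + C2*erfi(2*sqrt(7)*z/7)


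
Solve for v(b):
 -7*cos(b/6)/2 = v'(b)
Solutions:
 v(b) = C1 - 21*sin(b/6)


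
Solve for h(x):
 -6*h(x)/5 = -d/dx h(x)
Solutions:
 h(x) = C1*exp(6*x/5)


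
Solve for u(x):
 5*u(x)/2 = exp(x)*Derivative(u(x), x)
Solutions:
 u(x) = C1*exp(-5*exp(-x)/2)


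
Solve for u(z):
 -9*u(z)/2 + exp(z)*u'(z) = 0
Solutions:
 u(z) = C1*exp(-9*exp(-z)/2)


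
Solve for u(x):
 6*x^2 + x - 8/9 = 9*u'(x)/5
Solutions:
 u(x) = C1 + 10*x^3/9 + 5*x^2/18 - 40*x/81


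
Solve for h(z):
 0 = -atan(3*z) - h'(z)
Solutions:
 h(z) = C1 - z*atan(3*z) + log(9*z^2 + 1)/6


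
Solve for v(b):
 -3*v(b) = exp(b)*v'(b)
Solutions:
 v(b) = C1*exp(3*exp(-b))


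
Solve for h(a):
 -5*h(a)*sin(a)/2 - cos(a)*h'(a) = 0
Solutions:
 h(a) = C1*cos(a)^(5/2)


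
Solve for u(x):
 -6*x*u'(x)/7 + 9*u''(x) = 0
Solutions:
 u(x) = C1 + C2*erfi(sqrt(21)*x/21)


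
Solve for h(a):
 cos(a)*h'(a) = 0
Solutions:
 h(a) = C1


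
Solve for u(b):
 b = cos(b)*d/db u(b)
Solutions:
 u(b) = C1 + Integral(b/cos(b), b)


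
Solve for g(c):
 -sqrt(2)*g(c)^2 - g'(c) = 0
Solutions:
 g(c) = 1/(C1 + sqrt(2)*c)


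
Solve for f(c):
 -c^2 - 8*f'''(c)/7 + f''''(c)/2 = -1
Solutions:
 f(c) = C1 + C2*c + C3*c^2 + C4*exp(16*c/7) - 7*c^5/480 - 49*c^4/1536 + 553*c^3/6144


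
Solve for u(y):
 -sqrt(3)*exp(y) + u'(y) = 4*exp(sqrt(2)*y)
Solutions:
 u(y) = C1 + sqrt(3)*exp(y) + 2*sqrt(2)*exp(sqrt(2)*y)


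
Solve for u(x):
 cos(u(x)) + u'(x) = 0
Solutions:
 u(x) = pi - asin((C1 + exp(2*x))/(C1 - exp(2*x)))
 u(x) = asin((C1 + exp(2*x))/(C1 - exp(2*x)))


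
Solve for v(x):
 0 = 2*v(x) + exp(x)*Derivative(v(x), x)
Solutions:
 v(x) = C1*exp(2*exp(-x))


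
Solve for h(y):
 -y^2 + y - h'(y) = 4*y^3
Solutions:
 h(y) = C1 - y^4 - y^3/3 + y^2/2


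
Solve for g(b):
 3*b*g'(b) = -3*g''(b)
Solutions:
 g(b) = C1 + C2*erf(sqrt(2)*b/2)


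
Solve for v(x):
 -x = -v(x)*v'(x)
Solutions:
 v(x) = -sqrt(C1 + x^2)
 v(x) = sqrt(C1 + x^2)


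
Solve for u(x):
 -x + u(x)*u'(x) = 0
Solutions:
 u(x) = -sqrt(C1 + x^2)
 u(x) = sqrt(C1 + x^2)


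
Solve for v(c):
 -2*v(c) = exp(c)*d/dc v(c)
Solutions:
 v(c) = C1*exp(2*exp(-c))


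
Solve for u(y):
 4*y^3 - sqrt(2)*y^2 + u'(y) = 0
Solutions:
 u(y) = C1 - y^4 + sqrt(2)*y^3/3


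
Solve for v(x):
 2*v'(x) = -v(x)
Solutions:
 v(x) = C1*exp(-x/2)


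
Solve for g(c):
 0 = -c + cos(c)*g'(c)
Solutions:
 g(c) = C1 + Integral(c/cos(c), c)


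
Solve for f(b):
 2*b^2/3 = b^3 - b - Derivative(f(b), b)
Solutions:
 f(b) = C1 + b^4/4 - 2*b^3/9 - b^2/2


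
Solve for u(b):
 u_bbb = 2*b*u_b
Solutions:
 u(b) = C1 + Integral(C2*airyai(2^(1/3)*b) + C3*airybi(2^(1/3)*b), b)


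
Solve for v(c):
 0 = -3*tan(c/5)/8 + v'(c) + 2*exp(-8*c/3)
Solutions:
 v(c) = C1 + 15*log(tan(c/5)^2 + 1)/16 + 3*exp(-8*c/3)/4


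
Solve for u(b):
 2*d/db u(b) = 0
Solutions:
 u(b) = C1


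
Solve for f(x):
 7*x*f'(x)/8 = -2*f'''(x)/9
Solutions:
 f(x) = C1 + Integral(C2*airyai(-2^(2/3)*63^(1/3)*x/4) + C3*airybi(-2^(2/3)*63^(1/3)*x/4), x)


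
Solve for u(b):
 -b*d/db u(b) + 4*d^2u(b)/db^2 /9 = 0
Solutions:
 u(b) = C1 + C2*erfi(3*sqrt(2)*b/4)


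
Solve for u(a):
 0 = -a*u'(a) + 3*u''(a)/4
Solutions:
 u(a) = C1 + C2*erfi(sqrt(6)*a/3)


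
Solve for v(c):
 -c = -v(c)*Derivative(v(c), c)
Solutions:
 v(c) = -sqrt(C1 + c^2)
 v(c) = sqrt(C1 + c^2)


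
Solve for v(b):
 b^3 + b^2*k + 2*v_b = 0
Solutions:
 v(b) = C1 - b^4/8 - b^3*k/6


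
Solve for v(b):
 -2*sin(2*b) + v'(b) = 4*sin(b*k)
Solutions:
 v(b) = C1 - cos(2*b) - 4*cos(b*k)/k


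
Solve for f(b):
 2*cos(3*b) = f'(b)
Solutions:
 f(b) = C1 + 2*sin(3*b)/3


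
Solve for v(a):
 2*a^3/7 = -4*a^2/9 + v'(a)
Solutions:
 v(a) = C1 + a^4/14 + 4*a^3/27


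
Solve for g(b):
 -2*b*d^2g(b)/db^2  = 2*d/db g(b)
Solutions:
 g(b) = C1 + C2*log(b)


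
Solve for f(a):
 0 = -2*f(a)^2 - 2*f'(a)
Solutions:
 f(a) = 1/(C1 + a)


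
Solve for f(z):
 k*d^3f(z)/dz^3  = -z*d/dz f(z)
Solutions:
 f(z) = C1 + Integral(C2*airyai(z*(-1/k)^(1/3)) + C3*airybi(z*(-1/k)^(1/3)), z)


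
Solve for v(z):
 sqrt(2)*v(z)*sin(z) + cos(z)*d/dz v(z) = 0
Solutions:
 v(z) = C1*cos(z)^(sqrt(2))


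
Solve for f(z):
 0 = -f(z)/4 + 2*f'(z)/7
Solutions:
 f(z) = C1*exp(7*z/8)


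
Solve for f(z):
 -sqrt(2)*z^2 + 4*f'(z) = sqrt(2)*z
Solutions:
 f(z) = C1 + sqrt(2)*z^3/12 + sqrt(2)*z^2/8


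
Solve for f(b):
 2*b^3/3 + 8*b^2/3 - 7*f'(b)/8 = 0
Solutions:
 f(b) = C1 + 4*b^4/21 + 64*b^3/63


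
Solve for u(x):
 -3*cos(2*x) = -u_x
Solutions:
 u(x) = C1 + 3*sin(2*x)/2


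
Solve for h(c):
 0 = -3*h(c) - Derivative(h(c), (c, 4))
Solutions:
 h(c) = (C1*sin(sqrt(2)*3^(1/4)*c/2) + C2*cos(sqrt(2)*3^(1/4)*c/2))*exp(-sqrt(2)*3^(1/4)*c/2) + (C3*sin(sqrt(2)*3^(1/4)*c/2) + C4*cos(sqrt(2)*3^(1/4)*c/2))*exp(sqrt(2)*3^(1/4)*c/2)


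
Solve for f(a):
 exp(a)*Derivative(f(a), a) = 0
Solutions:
 f(a) = C1


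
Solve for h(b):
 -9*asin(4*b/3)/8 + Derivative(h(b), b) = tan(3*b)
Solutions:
 h(b) = C1 + 9*b*asin(4*b/3)/8 + 9*sqrt(9 - 16*b^2)/32 - log(cos(3*b))/3


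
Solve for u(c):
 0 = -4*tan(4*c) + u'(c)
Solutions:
 u(c) = C1 - log(cos(4*c))


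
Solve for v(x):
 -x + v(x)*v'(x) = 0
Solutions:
 v(x) = -sqrt(C1 + x^2)
 v(x) = sqrt(C1 + x^2)


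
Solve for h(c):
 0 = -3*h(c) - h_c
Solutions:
 h(c) = C1*exp(-3*c)


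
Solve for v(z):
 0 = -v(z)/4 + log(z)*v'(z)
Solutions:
 v(z) = C1*exp(li(z)/4)


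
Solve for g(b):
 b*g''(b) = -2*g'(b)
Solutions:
 g(b) = C1 + C2/b


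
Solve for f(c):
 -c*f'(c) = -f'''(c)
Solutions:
 f(c) = C1 + Integral(C2*airyai(c) + C3*airybi(c), c)


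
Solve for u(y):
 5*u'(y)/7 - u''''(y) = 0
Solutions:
 u(y) = C1 + C4*exp(5^(1/3)*7^(2/3)*y/7) + (C2*sin(sqrt(3)*5^(1/3)*7^(2/3)*y/14) + C3*cos(sqrt(3)*5^(1/3)*7^(2/3)*y/14))*exp(-5^(1/3)*7^(2/3)*y/14)


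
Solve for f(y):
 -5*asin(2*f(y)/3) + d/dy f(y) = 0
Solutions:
 Integral(1/asin(2*_y/3), (_y, f(y))) = C1 + 5*y


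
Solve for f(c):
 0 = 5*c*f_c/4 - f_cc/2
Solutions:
 f(c) = C1 + C2*erfi(sqrt(5)*c/2)


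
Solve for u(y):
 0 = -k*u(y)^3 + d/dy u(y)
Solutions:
 u(y) = -sqrt(2)*sqrt(-1/(C1 + k*y))/2
 u(y) = sqrt(2)*sqrt(-1/(C1 + k*y))/2


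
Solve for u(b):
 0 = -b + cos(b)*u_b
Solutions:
 u(b) = C1 + Integral(b/cos(b), b)


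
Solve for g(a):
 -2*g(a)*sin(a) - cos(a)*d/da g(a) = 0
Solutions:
 g(a) = C1*cos(a)^2


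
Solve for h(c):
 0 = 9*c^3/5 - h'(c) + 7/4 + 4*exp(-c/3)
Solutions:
 h(c) = C1 + 9*c^4/20 + 7*c/4 - 12*exp(-c/3)


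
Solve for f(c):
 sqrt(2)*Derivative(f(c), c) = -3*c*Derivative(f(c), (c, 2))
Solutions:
 f(c) = C1 + C2*c^(1 - sqrt(2)/3)


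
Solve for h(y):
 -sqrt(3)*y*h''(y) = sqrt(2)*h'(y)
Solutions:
 h(y) = C1 + C2*y^(1 - sqrt(6)/3)


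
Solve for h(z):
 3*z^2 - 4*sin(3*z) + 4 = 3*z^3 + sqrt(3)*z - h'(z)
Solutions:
 h(z) = C1 + 3*z^4/4 - z^3 + sqrt(3)*z^2/2 - 4*z - 4*cos(3*z)/3


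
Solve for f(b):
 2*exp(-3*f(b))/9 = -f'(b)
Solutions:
 f(b) = log(C1 - 2*b/3)/3
 f(b) = log((-1 - sqrt(3)*I)*(C1 - 2*b/3)^(1/3)/2)
 f(b) = log((-1 + sqrt(3)*I)*(C1 - 2*b/3)^(1/3)/2)


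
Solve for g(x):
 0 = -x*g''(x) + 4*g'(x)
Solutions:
 g(x) = C1 + C2*x^5


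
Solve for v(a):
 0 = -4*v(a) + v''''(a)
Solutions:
 v(a) = C1*exp(-sqrt(2)*a) + C2*exp(sqrt(2)*a) + C3*sin(sqrt(2)*a) + C4*cos(sqrt(2)*a)


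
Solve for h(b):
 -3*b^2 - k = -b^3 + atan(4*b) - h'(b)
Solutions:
 h(b) = C1 - b^4/4 + b^3 + b*k + b*atan(4*b) - log(16*b^2 + 1)/8


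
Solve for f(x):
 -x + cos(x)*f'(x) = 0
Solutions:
 f(x) = C1 + Integral(x/cos(x), x)


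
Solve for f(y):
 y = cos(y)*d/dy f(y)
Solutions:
 f(y) = C1 + Integral(y/cos(y), y)


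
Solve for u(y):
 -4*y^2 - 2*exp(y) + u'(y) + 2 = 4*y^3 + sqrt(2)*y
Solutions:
 u(y) = C1 + y^4 + 4*y^3/3 + sqrt(2)*y^2/2 - 2*y + 2*exp(y)


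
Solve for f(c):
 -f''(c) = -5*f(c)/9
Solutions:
 f(c) = C1*exp(-sqrt(5)*c/3) + C2*exp(sqrt(5)*c/3)


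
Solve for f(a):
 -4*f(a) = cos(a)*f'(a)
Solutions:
 f(a) = C1*(sin(a)^2 - 2*sin(a) + 1)/(sin(a)^2 + 2*sin(a) + 1)


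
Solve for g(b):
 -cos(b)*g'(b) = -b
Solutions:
 g(b) = C1 + Integral(b/cos(b), b)


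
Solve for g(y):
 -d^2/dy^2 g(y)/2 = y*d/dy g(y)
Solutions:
 g(y) = C1 + C2*erf(y)


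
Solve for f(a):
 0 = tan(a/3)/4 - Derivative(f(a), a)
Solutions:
 f(a) = C1 - 3*log(cos(a/3))/4


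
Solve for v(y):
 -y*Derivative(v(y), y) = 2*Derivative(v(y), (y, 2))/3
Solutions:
 v(y) = C1 + C2*erf(sqrt(3)*y/2)


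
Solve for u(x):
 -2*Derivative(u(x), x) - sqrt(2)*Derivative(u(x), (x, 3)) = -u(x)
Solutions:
 u(x) = C1*exp(-x*(-4*2^(1/6)*3^(2/3)/(9*sqrt(2) + sqrt(6)*sqrt(16*sqrt(2) + 27))^(1/3) + 6^(1/3)*(9*sqrt(2) + sqrt(6)*sqrt(16*sqrt(2) + 27))^(1/3))/12)*sin(x*(6^(1/6)/(9*sqrt(2) + sqrt(6)*sqrt(16*sqrt(2) + 27))^(1/3) + 2^(1/3)*3^(5/6)*(9*sqrt(2) + sqrt(6)*sqrt(16*sqrt(2) + 27))^(1/3)/12)) + C2*exp(-x*(-4*2^(1/6)*3^(2/3)/(9*sqrt(2) + sqrt(6)*sqrt(16*sqrt(2) + 27))^(1/3) + 6^(1/3)*(9*sqrt(2) + sqrt(6)*sqrt(16*sqrt(2) + 27))^(1/3))/12)*cos(x*(6^(1/6)/(9*sqrt(2) + sqrt(6)*sqrt(16*sqrt(2) + 27))^(1/3) + 2^(1/3)*3^(5/6)*(9*sqrt(2) + sqrt(6)*sqrt(16*sqrt(2) + 27))^(1/3)/12)) + C3*exp(x*(-4*2^(1/6)*3^(2/3)/(9*sqrt(2) + sqrt(6)*sqrt(16*sqrt(2) + 27))^(1/3) + 6^(1/3)*(9*sqrt(2) + sqrt(6)*sqrt(16*sqrt(2) + 27))^(1/3))/6)


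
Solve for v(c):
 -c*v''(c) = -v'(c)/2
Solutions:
 v(c) = C1 + C2*c^(3/2)


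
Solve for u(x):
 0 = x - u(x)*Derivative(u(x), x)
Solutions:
 u(x) = -sqrt(C1 + x^2)
 u(x) = sqrt(C1 + x^2)


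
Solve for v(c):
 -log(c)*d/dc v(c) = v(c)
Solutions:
 v(c) = C1*exp(-li(c))


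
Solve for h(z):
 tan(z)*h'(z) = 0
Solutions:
 h(z) = C1


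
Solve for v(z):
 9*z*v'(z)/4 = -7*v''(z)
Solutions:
 v(z) = C1 + C2*erf(3*sqrt(14)*z/28)


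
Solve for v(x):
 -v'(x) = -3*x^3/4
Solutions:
 v(x) = C1 + 3*x^4/16


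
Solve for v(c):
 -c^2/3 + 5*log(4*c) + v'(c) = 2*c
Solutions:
 v(c) = C1 + c^3/9 + c^2 - 5*c*log(c) - c*log(1024) + 5*c


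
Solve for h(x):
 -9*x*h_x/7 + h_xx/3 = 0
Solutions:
 h(x) = C1 + C2*erfi(3*sqrt(42)*x/14)


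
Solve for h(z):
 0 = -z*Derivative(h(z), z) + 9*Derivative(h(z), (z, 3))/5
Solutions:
 h(z) = C1 + Integral(C2*airyai(15^(1/3)*z/3) + C3*airybi(15^(1/3)*z/3), z)


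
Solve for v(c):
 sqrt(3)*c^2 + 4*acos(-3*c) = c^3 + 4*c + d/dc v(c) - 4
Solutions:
 v(c) = C1 - c^4/4 + sqrt(3)*c^3/3 - 2*c^2 + 4*c*acos(-3*c) + 4*c + 4*sqrt(1 - 9*c^2)/3


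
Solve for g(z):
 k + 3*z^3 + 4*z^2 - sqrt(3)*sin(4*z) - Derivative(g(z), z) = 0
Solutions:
 g(z) = C1 + k*z + 3*z^4/4 + 4*z^3/3 + sqrt(3)*cos(4*z)/4


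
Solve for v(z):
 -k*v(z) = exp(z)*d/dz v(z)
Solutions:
 v(z) = C1*exp(k*exp(-z))


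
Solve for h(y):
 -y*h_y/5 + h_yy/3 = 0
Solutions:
 h(y) = C1 + C2*erfi(sqrt(30)*y/10)


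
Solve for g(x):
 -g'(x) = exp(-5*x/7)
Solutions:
 g(x) = C1 + 7*exp(-5*x/7)/5


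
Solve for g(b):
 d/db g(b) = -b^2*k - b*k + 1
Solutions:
 g(b) = C1 - b^3*k/3 - b^2*k/2 + b


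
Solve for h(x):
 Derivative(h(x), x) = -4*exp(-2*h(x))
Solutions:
 h(x) = log(-sqrt(C1 - 8*x))
 h(x) = log(C1 - 8*x)/2


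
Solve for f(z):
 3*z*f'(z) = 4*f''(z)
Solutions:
 f(z) = C1 + C2*erfi(sqrt(6)*z/4)


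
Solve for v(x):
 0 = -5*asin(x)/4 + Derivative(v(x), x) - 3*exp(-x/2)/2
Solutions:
 v(x) = C1 + 5*x*asin(x)/4 + 5*sqrt(1 - x^2)/4 - 3*exp(-x/2)


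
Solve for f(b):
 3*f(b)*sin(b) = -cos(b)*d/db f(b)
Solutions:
 f(b) = C1*cos(b)^3


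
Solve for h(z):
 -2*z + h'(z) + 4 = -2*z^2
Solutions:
 h(z) = C1 - 2*z^3/3 + z^2 - 4*z


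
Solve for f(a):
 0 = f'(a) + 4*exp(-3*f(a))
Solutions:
 f(a) = log(C1 - 12*a)/3
 f(a) = log((-3^(1/3) - 3^(5/6)*I)*(C1 - 4*a)^(1/3)/2)
 f(a) = log((-3^(1/3) + 3^(5/6)*I)*(C1 - 4*a)^(1/3)/2)


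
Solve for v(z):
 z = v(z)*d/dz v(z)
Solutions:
 v(z) = -sqrt(C1 + z^2)
 v(z) = sqrt(C1 + z^2)


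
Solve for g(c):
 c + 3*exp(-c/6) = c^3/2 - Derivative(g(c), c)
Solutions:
 g(c) = C1 + c^4/8 - c^2/2 + 18*exp(-c/6)


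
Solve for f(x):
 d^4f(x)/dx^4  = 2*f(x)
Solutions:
 f(x) = C1*exp(-2^(1/4)*x) + C2*exp(2^(1/4)*x) + C3*sin(2^(1/4)*x) + C4*cos(2^(1/4)*x)


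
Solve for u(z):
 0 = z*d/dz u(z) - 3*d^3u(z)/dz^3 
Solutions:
 u(z) = C1 + Integral(C2*airyai(3^(2/3)*z/3) + C3*airybi(3^(2/3)*z/3), z)


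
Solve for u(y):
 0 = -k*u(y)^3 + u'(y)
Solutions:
 u(y) = -sqrt(2)*sqrt(-1/(C1 + k*y))/2
 u(y) = sqrt(2)*sqrt(-1/(C1 + k*y))/2


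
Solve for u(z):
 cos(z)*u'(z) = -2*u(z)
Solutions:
 u(z) = C1*(sin(z) - 1)/(sin(z) + 1)


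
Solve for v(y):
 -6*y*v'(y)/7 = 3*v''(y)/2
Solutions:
 v(y) = C1 + C2*erf(sqrt(14)*y/7)


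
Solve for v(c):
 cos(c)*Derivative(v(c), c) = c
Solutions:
 v(c) = C1 + Integral(c/cos(c), c)


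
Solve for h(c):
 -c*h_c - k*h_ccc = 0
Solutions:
 h(c) = C1 + Integral(C2*airyai(c*(-1/k)^(1/3)) + C3*airybi(c*(-1/k)^(1/3)), c)


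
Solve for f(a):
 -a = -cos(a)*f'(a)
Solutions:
 f(a) = C1 + Integral(a/cos(a), a)


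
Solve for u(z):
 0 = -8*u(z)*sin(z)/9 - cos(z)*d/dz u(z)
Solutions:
 u(z) = C1*cos(z)^(8/9)


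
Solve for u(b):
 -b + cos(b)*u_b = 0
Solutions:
 u(b) = C1 + Integral(b/cos(b), b)


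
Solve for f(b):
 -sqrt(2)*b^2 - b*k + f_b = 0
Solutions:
 f(b) = C1 + sqrt(2)*b^3/3 + b^2*k/2


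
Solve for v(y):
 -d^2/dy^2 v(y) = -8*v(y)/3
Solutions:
 v(y) = C1*exp(-2*sqrt(6)*y/3) + C2*exp(2*sqrt(6)*y/3)


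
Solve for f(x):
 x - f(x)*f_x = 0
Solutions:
 f(x) = -sqrt(C1 + x^2)
 f(x) = sqrt(C1 + x^2)


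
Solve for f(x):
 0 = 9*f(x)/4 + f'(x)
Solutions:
 f(x) = C1*exp(-9*x/4)


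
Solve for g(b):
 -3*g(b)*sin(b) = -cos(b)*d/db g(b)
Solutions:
 g(b) = C1/cos(b)^3
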